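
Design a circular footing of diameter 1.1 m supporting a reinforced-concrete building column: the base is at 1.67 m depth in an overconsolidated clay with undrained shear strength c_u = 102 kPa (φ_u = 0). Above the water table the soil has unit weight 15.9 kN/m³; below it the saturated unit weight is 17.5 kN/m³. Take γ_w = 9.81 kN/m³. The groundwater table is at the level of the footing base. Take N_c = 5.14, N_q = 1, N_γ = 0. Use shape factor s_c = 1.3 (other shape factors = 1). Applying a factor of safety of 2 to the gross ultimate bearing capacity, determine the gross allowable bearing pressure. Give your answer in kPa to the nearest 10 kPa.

q = γ·D_f = 15.9 × 1.67 = 26.553 kPa.
c·N_c·s_c = 102 × 5.14 × 1.3 = 681.56 kPa
q·N_q = 26.553 × 1 = 26.553 kPa
q_ult = 681.56 + 26.553 = 708.12 kPa.
q_all = q_ult / FS = 708.12 / 2 = 354.06 kPa.

q_all ≈ 350 kPa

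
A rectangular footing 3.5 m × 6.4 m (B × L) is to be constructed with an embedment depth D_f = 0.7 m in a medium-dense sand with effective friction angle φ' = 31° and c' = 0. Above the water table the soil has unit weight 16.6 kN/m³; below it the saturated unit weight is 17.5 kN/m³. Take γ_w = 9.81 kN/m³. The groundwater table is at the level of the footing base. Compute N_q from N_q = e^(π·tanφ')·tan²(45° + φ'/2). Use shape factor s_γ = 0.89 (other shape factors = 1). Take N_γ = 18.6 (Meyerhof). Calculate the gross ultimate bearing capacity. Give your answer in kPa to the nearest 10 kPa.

q_ult ≈ 460 kPa

tan31° = 0.6009, so N_q = e^(π×0.6009)·tan²(60.5°) = 6.604 × 3.124 = 20.63.
Overburden at base level: q = 16.6 × 0.7 = 11.62 kPa.
Below the base the soil is submerged, so the ½γBN_γ term uses γ' = 17.5 − 9.81 = 7.69 kN/m³.
Surcharge term q·N_q = 11.62 × 20.631 = 239.73 kPa; self-weight term 0.5·γ·B·N_γ·s_γ = 0.5 × 7.69 × 3.5 × 18.6 × 0.89 = 222.78 kPa.
q_ult = 239.73 + 222.78 = 462.51 kPa.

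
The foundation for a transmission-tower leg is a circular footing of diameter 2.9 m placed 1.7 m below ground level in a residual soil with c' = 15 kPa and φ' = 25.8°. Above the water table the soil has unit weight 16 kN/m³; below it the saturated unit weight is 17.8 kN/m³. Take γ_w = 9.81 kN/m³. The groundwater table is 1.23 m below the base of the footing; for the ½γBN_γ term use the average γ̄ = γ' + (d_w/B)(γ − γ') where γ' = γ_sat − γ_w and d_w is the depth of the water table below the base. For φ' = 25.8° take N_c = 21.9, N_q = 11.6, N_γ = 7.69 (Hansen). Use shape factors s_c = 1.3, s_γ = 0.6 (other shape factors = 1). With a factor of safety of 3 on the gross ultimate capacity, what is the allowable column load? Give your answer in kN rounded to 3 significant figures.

Effective surcharge at the founding depth q = γ·D_f = 16 × 1.7 = 27.2 kPa.
With d_w = 1.23 m < B, γ̄ = 7.99 + (1.23/2.9) × (16 − 7.99) = 11.387 kN/m³.
q_ult = c·N_c·s_c + q·N_q + 0.5·γ·B·N_γ·s_γ
     = 15 × 21.9 × 1.3 + 27.2 × 11.6 + 0.5 × 11.387 × 2.9 × 7.69 × 0.6
     = 427.05 + 315.52 + 76.185 = 818.75 kPa.
Gross allowable pressure q_all = 818.75 / 3 = 272.92 kPa.
Footing area = 6.6052 m², so allowable column load = 272.92 × 6.6052 = 1802.7 kN.

P_all ≈ 1800 kN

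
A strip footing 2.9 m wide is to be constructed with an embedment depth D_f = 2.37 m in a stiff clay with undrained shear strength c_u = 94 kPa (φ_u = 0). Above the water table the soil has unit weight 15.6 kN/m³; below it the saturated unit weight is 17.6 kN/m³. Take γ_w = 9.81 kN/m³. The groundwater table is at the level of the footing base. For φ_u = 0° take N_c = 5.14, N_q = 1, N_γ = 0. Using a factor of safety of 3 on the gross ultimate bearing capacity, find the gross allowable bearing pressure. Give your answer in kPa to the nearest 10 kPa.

q_all ≈ 170 kPa

Overburden at base level: q = 15.6 × 2.37 = 36.972 kPa.
Cohesion term c·N_c = 94 × 5.14 = 483.16 kPa; surcharge term q·N_q = 36.972 × 1 = 36.972 kPa.
q_ult = 483.16 + 36.972 = 520.13 kPa.
q_all = 520.13 / 3 = 173.38 kPa.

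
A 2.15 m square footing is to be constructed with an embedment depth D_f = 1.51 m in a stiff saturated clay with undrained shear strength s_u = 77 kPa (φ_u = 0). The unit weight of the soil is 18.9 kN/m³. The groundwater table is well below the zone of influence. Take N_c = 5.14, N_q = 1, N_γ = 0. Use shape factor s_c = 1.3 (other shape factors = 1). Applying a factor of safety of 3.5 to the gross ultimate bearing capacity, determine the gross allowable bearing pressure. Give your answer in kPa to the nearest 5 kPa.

Overburden at base level: q = 18.9 × 1.51 = 28.539 kPa.
Cohesion term c·N_c·s_c = 77 × 5.14 × 1.3 = 514.51 kPa; surcharge term q·N_q = 28.539 × 1 = 28.539 kPa.
q_ult = 514.51 + 28.539 = 543.05 kPa.
q_all = q_ult / FS = 543.05 / 3.5 = 155.16 kPa.

q_all ≈ 155 kPa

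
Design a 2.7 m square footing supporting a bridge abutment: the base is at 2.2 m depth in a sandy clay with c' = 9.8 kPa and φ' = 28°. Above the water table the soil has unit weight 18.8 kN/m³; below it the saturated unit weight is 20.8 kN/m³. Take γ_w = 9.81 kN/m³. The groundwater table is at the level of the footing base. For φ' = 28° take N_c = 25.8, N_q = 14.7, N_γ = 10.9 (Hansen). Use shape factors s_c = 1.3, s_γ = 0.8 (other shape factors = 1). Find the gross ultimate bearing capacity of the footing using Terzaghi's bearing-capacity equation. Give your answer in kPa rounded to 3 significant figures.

q_ult ≈ 1070 kPa

Overburden at base level: q = 18.8 × 2.2 = 41.36 kPa.
Below the base the soil is submerged, so the ½γBN_γ term uses γ' = 20.8 − 9.81 = 10.99 kN/m³.
Cohesion term c·N_c·s_c = 9.8 × 25.8 × 1.3 = 328.69 kPa; surcharge term q·N_q = 41.36 × 14.7 = 607.99 kPa; self-weight term 0.5·γ·B·N_γ·s_γ = 0.5 × 10.99 × 2.7 × 10.9 × 0.8 = 129.37 kPa.
q_ult = 328.69 + 607.99 + 129.37 = 1066.1 kPa.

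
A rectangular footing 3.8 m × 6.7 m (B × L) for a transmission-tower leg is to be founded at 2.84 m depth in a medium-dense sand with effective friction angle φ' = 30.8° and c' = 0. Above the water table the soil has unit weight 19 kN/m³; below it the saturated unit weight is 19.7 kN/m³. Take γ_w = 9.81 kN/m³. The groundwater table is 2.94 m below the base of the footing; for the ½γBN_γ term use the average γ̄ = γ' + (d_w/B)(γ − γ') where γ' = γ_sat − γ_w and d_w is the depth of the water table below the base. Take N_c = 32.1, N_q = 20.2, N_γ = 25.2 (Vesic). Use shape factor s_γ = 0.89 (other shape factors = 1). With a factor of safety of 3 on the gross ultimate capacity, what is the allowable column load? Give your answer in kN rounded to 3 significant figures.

P_all ≈ 15400 kN

Overburden at base level: q = 19 × 2.84 = 53.96 kPa.
The water table is 2.94 m below the base (< B = 3.8 m), so the ½γBN_γ term uses γ̄ = γ' + (d_w/B)(γ − γ') = 9.89 + (2.94/3.8)(19 − 9.89) = 16.938 kN/m³.
Surcharge term q·N_q = 53.96 × 20.2 = 1090 kPa; self-weight term 0.5·γ·B·N_γ·s_γ = 0.5 × 16.938 × 3.8 × 25.2 × 0.89 = 721.79 kPa.
q_ult = 1090 + 721.79 = 1811.8 kPa.
Gross allowable pressure q_all = 1811.8 / 3 = 603.93 kPa.
Footing area = 25.46 m², so allowable column load = 603.93 × 25.46 = 15376 kN.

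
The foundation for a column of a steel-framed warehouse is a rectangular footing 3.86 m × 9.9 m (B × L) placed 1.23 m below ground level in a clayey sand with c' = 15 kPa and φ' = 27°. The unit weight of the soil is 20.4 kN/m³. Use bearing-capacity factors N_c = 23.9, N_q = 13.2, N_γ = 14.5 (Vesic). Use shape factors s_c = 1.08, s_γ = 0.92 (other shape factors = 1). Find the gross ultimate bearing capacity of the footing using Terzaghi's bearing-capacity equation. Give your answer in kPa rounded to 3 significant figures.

Effective surcharge at the founding depth q = γ·D_f = 20.4 × 1.23 = 25.092 kPa.
q_ult = c·N_c·s_c + q·N_q + 0.5·γ·B·N_γ·s_γ
     = 15 × 23.9 × 1.08 + 25.092 × 13.2 + 0.5 × 20.4 × 3.86 × 14.5 × 0.92
     = 387.18 + 331.21 + 525.22 = 1243.6 kPa.

q_ult ≈ 1240 kPa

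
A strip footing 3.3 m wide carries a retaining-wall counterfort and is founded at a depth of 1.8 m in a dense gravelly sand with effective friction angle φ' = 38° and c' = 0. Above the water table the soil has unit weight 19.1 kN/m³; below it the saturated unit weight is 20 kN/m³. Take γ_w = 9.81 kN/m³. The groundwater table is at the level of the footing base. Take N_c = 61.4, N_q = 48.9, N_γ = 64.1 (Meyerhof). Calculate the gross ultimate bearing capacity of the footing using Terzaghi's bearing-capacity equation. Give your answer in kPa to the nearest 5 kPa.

q_ult ≈ 2760 kPa

q = γ·D_f = 19.1 × 1.8 = 34.38 kPa.
For the ½γBN_γ term take γ' = 20 − 9.81 = 10.19 kN/m³ (soil below base is submerged).
q·N_q = 34.38 × 48.9 = 1681.2 kPa
0.5·γ·B·N_γ = 0.5 × 10.19 × 3.3 × 64.1 = 1077.7 kPa
q_ult = 1681.2 + 1077.7 = 2758.9 kPa.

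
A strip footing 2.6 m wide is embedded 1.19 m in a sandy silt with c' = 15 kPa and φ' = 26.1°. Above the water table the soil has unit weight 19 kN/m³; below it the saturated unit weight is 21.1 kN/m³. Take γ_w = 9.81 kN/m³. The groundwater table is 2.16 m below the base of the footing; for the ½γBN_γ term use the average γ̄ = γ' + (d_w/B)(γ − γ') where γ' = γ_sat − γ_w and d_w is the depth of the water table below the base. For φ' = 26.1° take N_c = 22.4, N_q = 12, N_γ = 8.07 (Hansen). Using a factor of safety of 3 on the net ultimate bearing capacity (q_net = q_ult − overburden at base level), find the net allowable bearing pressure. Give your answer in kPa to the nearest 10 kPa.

q_all(net) ≈ 260 kPa

Effective surcharge at the founding depth q = γ·D_f = 19 × 1.19 = 22.61 kPa.
With d_w = 2.16 m < B, γ̄ = 11.29 + (2.16/2.6) × (19 − 11.29) = 17.695 kN/m³.
q_ult = c·N_c + q·N_q + 0.5·γ·B·N_γ
     = 15 × 22.4 + 22.61 × 12 + 0.5 × 17.695 × 2.6 × 8.07
     = 336 + 271.32 + 185.64 = 792.96 kPa.
q_net = 792.96 − 22.61 = 770.35 kPa.
q_all(net) = 770.35 / 3 = 256.78 kPa.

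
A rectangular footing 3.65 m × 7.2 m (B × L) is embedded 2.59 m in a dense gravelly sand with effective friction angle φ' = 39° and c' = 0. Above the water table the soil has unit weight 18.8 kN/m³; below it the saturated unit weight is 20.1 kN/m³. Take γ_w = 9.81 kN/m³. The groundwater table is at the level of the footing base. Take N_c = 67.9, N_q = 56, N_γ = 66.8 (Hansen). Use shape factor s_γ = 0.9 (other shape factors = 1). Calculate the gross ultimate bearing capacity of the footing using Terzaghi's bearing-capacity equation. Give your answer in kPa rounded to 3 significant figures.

q = γ·D_f = 18.8 × 2.59 = 48.692 kPa.
For the ½γBN_γ term take γ' = 20.1 − 9.81 = 10.29 kN/m³ (soil below base is submerged).
q·N_q = 48.692 × 56 = 2726.8 kPa
0.5·γ·B·N_γ·s_γ = 0.5 × 10.29 × 3.65 × 66.8 × 0.9 = 1129 kPa
q_ult = 2726.8 + 1129 = 3855.8 kPa.

q_ult ≈ 3860 kPa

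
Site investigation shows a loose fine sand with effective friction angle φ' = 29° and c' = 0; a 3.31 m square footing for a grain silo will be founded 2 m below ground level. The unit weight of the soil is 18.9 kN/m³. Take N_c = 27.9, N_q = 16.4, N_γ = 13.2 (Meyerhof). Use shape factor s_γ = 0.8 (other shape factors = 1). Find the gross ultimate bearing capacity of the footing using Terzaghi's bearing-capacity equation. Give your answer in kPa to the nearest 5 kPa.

Overburden at base level: q = 18.9 × 2 = 37.8 kPa.
Surcharge term q·N_q = 37.8 × 16.4 = 619.92 kPa; self-weight term 0.5·γ·B·N_γ·s_γ = 0.5 × 18.9 × 3.31 × 13.2 × 0.8 = 330.31 kPa.
q_ult = 619.92 + 330.31 = 950.23 kPa.

q_ult ≈ 950 kPa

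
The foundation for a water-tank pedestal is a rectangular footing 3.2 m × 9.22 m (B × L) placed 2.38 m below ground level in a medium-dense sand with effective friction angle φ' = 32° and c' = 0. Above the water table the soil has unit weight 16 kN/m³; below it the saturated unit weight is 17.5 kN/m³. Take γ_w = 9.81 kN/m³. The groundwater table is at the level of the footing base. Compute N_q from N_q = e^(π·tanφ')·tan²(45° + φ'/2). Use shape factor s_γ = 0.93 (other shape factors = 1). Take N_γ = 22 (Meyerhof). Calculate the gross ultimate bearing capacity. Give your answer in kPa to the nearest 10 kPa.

tan32° = 0.6249, so N_q = e^(π×0.6249)·tan²(61°) = 7.121 × 3.255 = 23.18.
Effective surcharge at the founding depth q = γ·D_f = 16 × 2.38 = 38.08 kPa.
The water table coincides with the base, so in the self-weight term γ → γ' = 7.69 kN/m³.
q_ult = q·N_q + 0.5·γ·B·N_γ·s_γ
     = 38.08 × 23.177 + 0.5 × 7.69 × 3.2 × 22 × 0.93
     = 882.57 + 251.74 = 1134.3 kPa.

q_ult ≈ 1130 kPa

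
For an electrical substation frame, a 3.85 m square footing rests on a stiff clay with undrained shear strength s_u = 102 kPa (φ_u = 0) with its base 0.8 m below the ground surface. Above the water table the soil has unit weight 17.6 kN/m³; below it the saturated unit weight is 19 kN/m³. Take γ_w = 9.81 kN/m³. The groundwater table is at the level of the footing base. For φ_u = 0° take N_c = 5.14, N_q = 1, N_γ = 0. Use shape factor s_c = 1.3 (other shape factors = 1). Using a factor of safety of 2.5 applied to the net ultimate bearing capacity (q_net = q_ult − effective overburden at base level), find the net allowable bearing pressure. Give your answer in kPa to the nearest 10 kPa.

q_all(net) ≈ 270 kPa

q = γ·D_f = 17.6 × 0.8 = 14.08 kPa.
c·N_c·s_c = 102 × 5.14 × 1.3 = 681.56 kPa
q·N_q = 14.08 × 1 = 14.08 kPa
q_ult = 681.56 + 14.08 = 695.64 kPa.
Net ultimate: q_net = 695.64 − 14.08 = 681.56 kPa.
q_all(net) = 681.56 / 2.5 = 272.63 kPa.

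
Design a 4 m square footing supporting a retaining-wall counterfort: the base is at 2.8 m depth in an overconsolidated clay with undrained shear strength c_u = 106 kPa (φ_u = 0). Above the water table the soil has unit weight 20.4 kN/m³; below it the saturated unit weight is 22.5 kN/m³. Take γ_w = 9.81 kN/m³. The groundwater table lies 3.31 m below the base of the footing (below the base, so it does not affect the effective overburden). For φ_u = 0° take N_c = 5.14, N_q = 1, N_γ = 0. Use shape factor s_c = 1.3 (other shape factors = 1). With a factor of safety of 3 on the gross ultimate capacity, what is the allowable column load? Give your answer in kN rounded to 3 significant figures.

P_all ≈ 4080 kN

Overburden at base level: q = 20.4 × 2.8 = 57.12 kPa.
Cohesion term c·N_c·s_c = 106 × 5.14 × 1.3 = 708.29 kPa; surcharge term q·N_q = 57.12 × 1 = 57.12 kPa.
q_ult = 708.29 + 57.12 = 765.41 kPa.
Gross allowable pressure q_all = 765.41 / 3 = 255.14 kPa.
Footing area = 16 m², so allowable column load = 255.14 × 16 = 4082.2 kN.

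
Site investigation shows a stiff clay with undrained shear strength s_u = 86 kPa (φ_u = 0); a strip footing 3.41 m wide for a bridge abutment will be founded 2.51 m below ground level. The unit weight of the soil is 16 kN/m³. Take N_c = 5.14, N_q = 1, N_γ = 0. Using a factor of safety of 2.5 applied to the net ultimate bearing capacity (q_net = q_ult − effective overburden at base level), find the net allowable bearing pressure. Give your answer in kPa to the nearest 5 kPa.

Effective surcharge at the founding depth q = γ·D_f = 16 × 2.51 = 40.16 kPa.
q_ult = c·N_c + q·N_q
     = 86 × 5.14 + 40.16 × 1
     = 442.04 + 40.16 = 482.2 kPa.
Net ultimate: q_net = 482.2 − 40.16 = 442.04 kPa.
q_all(net) = 442.04 / 2.5 = 176.82 kPa.

q_all(net) ≈ 175 kPa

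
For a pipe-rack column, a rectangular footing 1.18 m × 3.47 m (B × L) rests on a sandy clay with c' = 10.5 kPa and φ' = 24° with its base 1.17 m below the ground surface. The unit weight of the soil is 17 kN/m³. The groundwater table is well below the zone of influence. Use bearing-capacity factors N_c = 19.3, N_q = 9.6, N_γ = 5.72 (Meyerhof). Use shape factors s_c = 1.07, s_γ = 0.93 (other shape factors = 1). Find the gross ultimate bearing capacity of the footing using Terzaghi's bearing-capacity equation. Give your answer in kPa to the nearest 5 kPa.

q_ult ≈ 460 kPa

Overburden at base level: q = 17 × 1.17 = 19.89 kPa.
Cohesion term c·N_c·s_c = 10.5 × 19.3 × 1.07 = 216.84 kPa; surcharge term q·N_q = 19.89 × 9.6 = 190.94 kPa; self-weight term 0.5·γ·B·N_γ·s_γ = 0.5 × 17 × 1.18 × 5.72 × 0.93 = 53.356 kPa.
q_ult = 216.84 + 190.94 + 53.356 = 461.14 kPa.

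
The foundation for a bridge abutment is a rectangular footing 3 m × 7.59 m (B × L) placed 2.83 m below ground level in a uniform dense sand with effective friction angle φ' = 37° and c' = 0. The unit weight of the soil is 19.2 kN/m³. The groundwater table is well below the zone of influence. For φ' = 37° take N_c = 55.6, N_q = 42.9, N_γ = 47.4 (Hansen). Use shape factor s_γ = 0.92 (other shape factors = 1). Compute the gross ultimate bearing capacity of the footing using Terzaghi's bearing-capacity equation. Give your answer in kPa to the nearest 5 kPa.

q_ult ≈ 3585 kPa

Effective surcharge at the founding depth q = γ·D_f = 19.2 × 2.83 = 54.336 kPa.
q_ult = q·N_q + 0.5·γ·B·N_γ·s_γ
     = 54.336 × 42.9 + 0.5 × 19.2 × 3 × 47.4 × 0.92
     = 2331 + 1255.9 = 3586.9 kPa.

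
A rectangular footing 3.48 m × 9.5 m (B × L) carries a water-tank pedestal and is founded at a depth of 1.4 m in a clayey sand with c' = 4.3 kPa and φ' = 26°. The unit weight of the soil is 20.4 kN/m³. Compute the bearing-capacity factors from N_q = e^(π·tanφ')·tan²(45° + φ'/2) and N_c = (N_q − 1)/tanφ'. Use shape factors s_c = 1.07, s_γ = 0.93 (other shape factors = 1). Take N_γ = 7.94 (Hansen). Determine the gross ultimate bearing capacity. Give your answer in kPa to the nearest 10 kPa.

q_ult ≈ 700 kPa

tan26° = 0.4877, so N_q = e^(π×0.4877)·tan²(58°) = 4.629 × 2.561 = 11.85.
N_c = (11.85 − 1)/tan26° = 22.25.
q = γ·D_f = 20.4 × 1.4 = 28.56 kPa.
c·N_c·s_c = 4.3 × 22.254 × 1.07 = 102.39 kPa
q·N_q = 28.56 × 11.854 = 338.56 kPa
0.5·γ·B·N_γ·s_γ = 0.5 × 20.4 × 3.48 × 7.94 × 0.93 = 262.11 kPa
q_ult = 102.39 + 338.56 + 262.11 = 703.06 kPa.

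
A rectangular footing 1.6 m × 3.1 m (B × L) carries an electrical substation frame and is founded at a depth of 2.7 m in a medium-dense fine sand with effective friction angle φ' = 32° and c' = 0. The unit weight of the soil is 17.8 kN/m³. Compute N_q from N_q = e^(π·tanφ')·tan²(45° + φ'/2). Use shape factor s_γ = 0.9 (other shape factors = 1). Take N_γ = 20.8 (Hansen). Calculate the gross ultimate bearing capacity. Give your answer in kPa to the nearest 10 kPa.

tan32° = 0.6249, so N_q = e^(π×0.6249)·tan²(61°) = 7.121 × 3.255 = 23.18.
Effective surcharge at the founding depth q = γ·D_f = 17.8 × 2.7 = 48.06 kPa.
q_ult = q·N_q + 0.5·γ·B·N_γ·s_γ
     = 48.06 × 23.177 + 0.5 × 17.8 × 1.6 × 20.8 × 0.9
     = 1113.9 + 266.57 = 1380.4 kPa.

q_ult ≈ 1380 kPa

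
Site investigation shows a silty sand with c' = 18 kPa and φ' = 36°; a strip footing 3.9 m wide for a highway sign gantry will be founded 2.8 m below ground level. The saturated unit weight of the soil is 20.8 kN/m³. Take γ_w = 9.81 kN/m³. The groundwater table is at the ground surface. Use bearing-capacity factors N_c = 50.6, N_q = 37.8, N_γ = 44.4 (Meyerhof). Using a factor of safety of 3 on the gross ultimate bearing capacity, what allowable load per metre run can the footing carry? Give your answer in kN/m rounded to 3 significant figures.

With the water table at the surface the whole profile is submerged: γ' = 20.8 − 9.81 = 10.99 kN/m³, so q = γ'·D_f = 30.772 kPa; the same γ' applies in the ½γBN_γ term.
q_ult = c·N_c + q·N_q + 0.5·γ·B·N_γ
     = 18 × 50.6 + 30.772 × 37.8 + 0.5 × 10.99 × 3.9 × 44.4
     = 910.8 + 1163.2 + 951.51 = 3025.5 kPa.
Gross allowable pressure q_all = 3025.5 / 3 = 1008.5 kPa.
Allowable wall load = q_all × B = 1008.5 × 3.9 = 3933.1 kN per metre run.

≈ 3930 kN/m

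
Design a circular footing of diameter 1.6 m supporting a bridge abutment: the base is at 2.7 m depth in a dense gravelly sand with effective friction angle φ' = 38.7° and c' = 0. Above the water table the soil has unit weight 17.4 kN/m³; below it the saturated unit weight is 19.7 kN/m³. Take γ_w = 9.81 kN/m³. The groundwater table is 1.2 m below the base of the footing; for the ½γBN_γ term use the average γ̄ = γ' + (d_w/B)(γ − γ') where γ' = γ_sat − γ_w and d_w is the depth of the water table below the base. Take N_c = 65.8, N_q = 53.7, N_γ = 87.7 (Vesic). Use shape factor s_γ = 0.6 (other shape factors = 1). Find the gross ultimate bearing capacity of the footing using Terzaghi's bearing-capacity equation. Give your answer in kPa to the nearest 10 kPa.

Overburden at base level: q = 17.4 × 2.7 = 46.98 kPa.
The water table is 1.2 m below the base (< B = 1.6 m), so the ½γBN_γ term uses γ̄ = γ' + (d_w/B)(γ − γ') = 9.89 + (1.2/1.6)(17.4 − 9.89) = 15.522 kN/m³.
Surcharge term q·N_q = 46.98 × 53.7 = 2522.8 kPa; self-weight term 0.5·γ·B·N_γ·s_γ = 0.5 × 15.522 × 1.6 × 87.7 × 0.6 = 653.44 kPa.
q_ult = 2522.8 + 653.44 = 3176.3 kPa.

q_ult ≈ 3180 kPa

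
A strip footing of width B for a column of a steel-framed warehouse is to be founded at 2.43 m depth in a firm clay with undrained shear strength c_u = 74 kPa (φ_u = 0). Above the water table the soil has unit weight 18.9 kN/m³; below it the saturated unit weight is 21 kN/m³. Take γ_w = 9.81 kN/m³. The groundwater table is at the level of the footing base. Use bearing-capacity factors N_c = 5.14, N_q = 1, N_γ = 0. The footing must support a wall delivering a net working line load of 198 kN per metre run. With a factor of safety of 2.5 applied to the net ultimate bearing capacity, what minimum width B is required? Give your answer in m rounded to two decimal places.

Overburden at base level: q = 18.9 × 2.43 = 45.927 kPa.
Cohesion term c·N_c = 74 × 5.14 = 380.36 kPa; surcharge term q·N_q = 45.927 × 1 = 45.927 kPa.
q_ult = 380.36 + 45.927 = 426.29 kPa.
For φ = 0 the ½γBN_γ term vanishes, so q_ult is independent of B. q_net = 426.29 − 45.927 = 380.36 kPa; q_all(net) = 380.36/2.5 = 152.14 kPa.
Required width B = w / q_all(net) = 198 / 152.14 = 1.301 m.

B = 1.30 m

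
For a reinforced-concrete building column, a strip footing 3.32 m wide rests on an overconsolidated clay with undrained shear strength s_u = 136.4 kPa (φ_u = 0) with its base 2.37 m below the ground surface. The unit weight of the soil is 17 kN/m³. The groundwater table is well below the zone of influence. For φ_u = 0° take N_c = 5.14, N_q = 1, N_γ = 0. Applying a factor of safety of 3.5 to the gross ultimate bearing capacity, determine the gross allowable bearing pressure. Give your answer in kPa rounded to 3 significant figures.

Effective surcharge at the founding depth q = γ·D_f = 17 × 2.37 = 40.29 kPa.
q_ult = c·N_c + q·N_q
     = 136.4 × 5.14 + 40.29 × 1
     = 701.1 + 40.29 = 741.39 kPa.
q_all = q_ult / FS = 741.39 / 3.5 = 211.82 kPa.

q_all ≈ 212 kPa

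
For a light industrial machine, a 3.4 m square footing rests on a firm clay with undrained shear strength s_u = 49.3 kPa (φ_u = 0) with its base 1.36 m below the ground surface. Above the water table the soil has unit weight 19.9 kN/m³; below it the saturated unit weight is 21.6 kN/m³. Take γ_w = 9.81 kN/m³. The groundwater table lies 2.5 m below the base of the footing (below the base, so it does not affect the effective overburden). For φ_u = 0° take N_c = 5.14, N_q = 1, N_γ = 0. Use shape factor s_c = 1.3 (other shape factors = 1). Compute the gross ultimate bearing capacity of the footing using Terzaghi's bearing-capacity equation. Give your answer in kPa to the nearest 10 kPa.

Overburden at base level: q = 19.9 × 1.36 = 27.064 kPa.
Cohesion term c·N_c·s_c = 49.3 × 5.14 × 1.3 = 329.42 kPa; surcharge term q·N_q = 27.064 × 1 = 27.064 kPa.
q_ult = 329.42 + 27.064 = 356.49 kPa.

q_ult ≈ 360 kPa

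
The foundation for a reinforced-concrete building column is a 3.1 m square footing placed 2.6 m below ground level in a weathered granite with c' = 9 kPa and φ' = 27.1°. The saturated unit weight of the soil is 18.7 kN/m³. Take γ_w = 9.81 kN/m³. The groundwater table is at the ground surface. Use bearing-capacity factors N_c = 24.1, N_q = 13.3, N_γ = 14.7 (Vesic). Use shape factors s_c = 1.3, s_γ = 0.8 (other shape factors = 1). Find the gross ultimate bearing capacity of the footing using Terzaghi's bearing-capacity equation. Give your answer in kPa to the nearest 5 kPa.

q_ult ≈ 750 kPa

γ' = 18.7 − 9.81 = 8.89 kN/m³ (submerged throughout). q = 8.89 × 2.6 = 23.114 kPa; the same γ' applies in the ½γBN_γ term.
c·N_c·s_c = 9 × 24.1 × 1.3 = 281.97 kPa
q·N_q = 23.114 × 13.3 = 307.42 kPa
0.5·γ·B·N_γ·s_γ = 0.5 × 8.89 × 3.1 × 14.7 × 0.8 = 162.05 kPa
q_ult = 281.97 + 307.42 + 162.05 = 751.43 kPa.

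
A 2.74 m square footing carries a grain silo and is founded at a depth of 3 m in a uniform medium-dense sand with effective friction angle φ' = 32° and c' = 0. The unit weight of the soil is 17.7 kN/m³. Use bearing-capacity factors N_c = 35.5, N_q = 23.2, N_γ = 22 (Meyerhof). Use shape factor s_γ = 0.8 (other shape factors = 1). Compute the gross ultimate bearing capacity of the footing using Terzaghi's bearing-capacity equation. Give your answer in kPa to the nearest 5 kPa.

Effective surcharge at the founding depth q = γ·D_f = 17.7 × 3 = 53.1 kPa.
q_ult = q·N_q + 0.5·γ·B·N_γ·s_γ
     = 53.1 × 23.2 + 0.5 × 17.7 × 2.74 × 22 × 0.8
     = 1231.9 + 426.78 = 1658.7 kPa.

q_ult ≈ 1660 kPa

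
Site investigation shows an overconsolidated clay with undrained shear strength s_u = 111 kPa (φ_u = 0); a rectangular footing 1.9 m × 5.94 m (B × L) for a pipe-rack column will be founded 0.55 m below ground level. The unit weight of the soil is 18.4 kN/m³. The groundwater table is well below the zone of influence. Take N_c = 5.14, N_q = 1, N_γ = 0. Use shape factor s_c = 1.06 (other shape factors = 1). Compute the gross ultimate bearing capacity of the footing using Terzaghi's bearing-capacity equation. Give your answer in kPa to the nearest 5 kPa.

q = γ·D_f = 18.4 × 0.55 = 10.12 kPa.
c·N_c·s_c = 111 × 5.14 × 1.06 = 604.77 kPa
q·N_q = 10.12 × 1 = 10.12 kPa
q_ult = 604.77 + 10.12 = 614.89 kPa.

q_ult ≈ 615 kPa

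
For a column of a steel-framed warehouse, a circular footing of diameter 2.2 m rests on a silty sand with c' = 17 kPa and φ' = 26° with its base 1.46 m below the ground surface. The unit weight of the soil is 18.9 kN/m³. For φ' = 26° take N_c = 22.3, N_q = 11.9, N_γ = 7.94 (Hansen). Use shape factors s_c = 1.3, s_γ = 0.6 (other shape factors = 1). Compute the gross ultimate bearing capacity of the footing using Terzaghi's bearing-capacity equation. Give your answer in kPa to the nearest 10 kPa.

q_ult ≈ 920 kPa

q = γ·D_f = 18.9 × 1.46 = 27.594 kPa.
c·N_c·s_c = 17 × 22.3 × 1.3 = 492.83 kPa
q·N_q = 27.594 × 11.9 = 328.37 kPa
0.5·γ·B·N_γ·s_γ = 0.5 × 18.9 × 2.2 × 7.94 × 0.6 = 99.044 kPa
q_ult = 492.83 + 328.37 + 99.044 = 920.24 kPa.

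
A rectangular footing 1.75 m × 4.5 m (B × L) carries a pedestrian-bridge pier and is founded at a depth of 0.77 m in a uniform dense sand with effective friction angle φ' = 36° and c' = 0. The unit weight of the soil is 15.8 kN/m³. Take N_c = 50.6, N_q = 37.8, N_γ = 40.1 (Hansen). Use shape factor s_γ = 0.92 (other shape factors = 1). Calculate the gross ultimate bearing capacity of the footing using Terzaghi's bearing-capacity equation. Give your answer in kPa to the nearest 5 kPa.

q = γ·D_f = 15.8 × 0.77 = 12.166 kPa.
q·N_q = 12.166 × 37.8 = 459.87 kPa
0.5·γ·B·N_γ·s_γ = 0.5 × 15.8 × 1.75 × 40.1 × 0.92 = 510.03 kPa
q_ult = 459.87 + 510.03 = 969.91 kPa.

q_ult ≈ 970 kPa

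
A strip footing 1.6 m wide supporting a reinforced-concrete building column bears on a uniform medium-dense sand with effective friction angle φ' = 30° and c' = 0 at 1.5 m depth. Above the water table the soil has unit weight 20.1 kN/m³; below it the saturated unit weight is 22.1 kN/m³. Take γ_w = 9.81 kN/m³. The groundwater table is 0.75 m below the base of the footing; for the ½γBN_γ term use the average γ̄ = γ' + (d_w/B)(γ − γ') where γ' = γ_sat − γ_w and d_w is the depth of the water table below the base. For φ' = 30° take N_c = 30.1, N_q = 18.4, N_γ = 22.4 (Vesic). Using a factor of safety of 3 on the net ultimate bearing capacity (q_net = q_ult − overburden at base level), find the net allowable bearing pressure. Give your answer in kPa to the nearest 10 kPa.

Overburden at base level: q = 20.1 × 1.5 = 30.15 kPa.
The water table is 0.75 m below the base (< B = 1.6 m), so the ½γBN_γ term uses γ̄ = γ' + (d_w/B)(γ − γ') = 12.29 + (0.75/1.6)(20.1 − 12.29) = 15.951 kN/m³.
Surcharge term q·N_q = 30.15 × 18.4 = 554.76 kPa; self-weight term 0.5·γ·B·N_γ = 0.5 × 15.951 × 1.6 × 22.4 = 285.84 kPa.
q_ult = 554.76 + 285.84 = 840.6 kPa.
q_net = 840.6 − 30.15 = 810.45 kPa.
q_all(net) = 810.45 / 3 = 270.15 kPa.

q_all(net) ≈ 270 kPa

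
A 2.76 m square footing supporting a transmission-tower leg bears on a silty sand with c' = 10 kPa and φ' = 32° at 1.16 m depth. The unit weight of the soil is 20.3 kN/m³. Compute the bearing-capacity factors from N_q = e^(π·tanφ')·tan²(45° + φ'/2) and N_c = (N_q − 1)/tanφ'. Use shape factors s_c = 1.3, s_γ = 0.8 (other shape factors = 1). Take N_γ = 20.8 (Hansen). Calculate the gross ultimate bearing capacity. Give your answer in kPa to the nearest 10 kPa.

tan32° = 0.6249, so N_q = e^(π×0.6249)·tan²(61°) = 7.121 × 3.255 = 23.18.
N_c = (23.18 − 1)/tan32° = 35.49.
Overburden at base level: q = 20.3 × 1.16 = 23.548 kPa.
Cohesion term c·N_c·s_c = 10 × 35.49 × 1.3 = 461.37 kPa; surcharge term q·N_q = 23.548 × 23.177 = 545.77 kPa; self-weight term 0.5·γ·B·N_γ·s_γ = 0.5 × 20.3 × 2.76 × 20.8 × 0.8 = 466.15 kPa.
q_ult = 461.37 + 545.77 + 466.15 = 1473.3 kPa.

q_ult ≈ 1470 kPa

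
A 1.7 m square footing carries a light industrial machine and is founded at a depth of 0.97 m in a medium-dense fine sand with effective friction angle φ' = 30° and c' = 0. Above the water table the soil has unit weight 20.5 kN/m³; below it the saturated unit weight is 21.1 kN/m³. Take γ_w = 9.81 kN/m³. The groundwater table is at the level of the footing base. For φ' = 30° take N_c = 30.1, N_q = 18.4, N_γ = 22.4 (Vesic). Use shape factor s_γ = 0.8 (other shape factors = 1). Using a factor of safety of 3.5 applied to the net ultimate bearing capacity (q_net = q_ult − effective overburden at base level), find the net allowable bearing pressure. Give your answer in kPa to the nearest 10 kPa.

q_all(net) ≈ 150 kPa

Effective surcharge at the founding depth q = γ·D_f = 20.5 × 0.97 = 19.885 kPa.
The water table coincides with the base, so in the self-weight term γ → γ' = 11.29 kN/m³.
q_ult = q·N_q + 0.5·γ·B·N_γ·s_γ
     = 19.885 × 18.4 + 0.5 × 11.29 × 1.7 × 22.4 × 0.8
     = 365.88 + 171.97 = 537.85 kPa.
Net ultimate: q_net = 537.85 − 19.885 = 517.97 kPa.
q_all(net) = 517.97 / 3.5 = 147.99 kPa.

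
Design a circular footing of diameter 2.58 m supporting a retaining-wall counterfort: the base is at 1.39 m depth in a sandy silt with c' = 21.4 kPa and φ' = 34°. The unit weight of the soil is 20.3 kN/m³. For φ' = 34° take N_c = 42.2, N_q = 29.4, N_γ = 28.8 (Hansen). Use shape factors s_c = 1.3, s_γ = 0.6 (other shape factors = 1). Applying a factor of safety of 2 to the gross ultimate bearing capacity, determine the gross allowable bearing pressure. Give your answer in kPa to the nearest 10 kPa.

Overburden at base level: q = 20.3 × 1.39 = 28.217 kPa.
Cohesion term c·N_c·s_c = 21.4 × 42.2 × 1.3 = 1174 kPa; surcharge term q·N_q = 28.217 × 29.4 = 829.58 kPa; self-weight term 0.5·γ·B·N_γ·s_γ = 0.5 × 20.3 × 2.58 × 28.8 × 0.6 = 452.51 kPa.
q_ult = 1174 + 829.58 + 452.51 = 2456.1 kPa.
q_all = q_ult / FS = 2456.1 / 2 = 1228 kPa.

q_all ≈ 1230 kPa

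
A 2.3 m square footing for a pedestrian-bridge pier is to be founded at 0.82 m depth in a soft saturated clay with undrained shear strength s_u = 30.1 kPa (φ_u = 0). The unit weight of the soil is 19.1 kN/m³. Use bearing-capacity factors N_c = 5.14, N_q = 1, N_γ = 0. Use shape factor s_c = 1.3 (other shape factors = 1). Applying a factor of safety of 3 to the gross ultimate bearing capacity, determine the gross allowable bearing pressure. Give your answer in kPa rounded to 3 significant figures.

Overburden at base level: q = 19.1 × 0.82 = 15.662 kPa.
Cohesion term c·N_c·s_c = 30.1 × 5.14 × 1.3 = 201.13 kPa; surcharge term q·N_q = 15.662 × 1 = 15.662 kPa.
q_ult = 201.13 + 15.662 = 216.79 kPa.
q_all = q_ult / FS = 216.79 / 3 = 72.263 kPa.

q_all ≈ 72.3 kPa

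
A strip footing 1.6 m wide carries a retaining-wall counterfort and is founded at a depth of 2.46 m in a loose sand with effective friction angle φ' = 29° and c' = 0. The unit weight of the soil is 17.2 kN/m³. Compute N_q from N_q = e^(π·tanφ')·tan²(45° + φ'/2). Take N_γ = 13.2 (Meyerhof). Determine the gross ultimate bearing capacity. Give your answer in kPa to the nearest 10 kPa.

tan29° = 0.5543, so N_q = e^(π×0.5543)·tan²(59.5°) = 5.705 × 2.882 = 16.44.
q = γ·D_f = 17.2 × 2.46 = 42.312 kPa.
q·N_q = 42.312 × 16.443 = 695.75 kPa
0.5·γ·B·N_γ = 0.5 × 17.2 × 1.6 × 13.2 = 181.63 kPa
q_ult = 695.75 + 181.63 = 877.38 kPa.

q_ult ≈ 880 kPa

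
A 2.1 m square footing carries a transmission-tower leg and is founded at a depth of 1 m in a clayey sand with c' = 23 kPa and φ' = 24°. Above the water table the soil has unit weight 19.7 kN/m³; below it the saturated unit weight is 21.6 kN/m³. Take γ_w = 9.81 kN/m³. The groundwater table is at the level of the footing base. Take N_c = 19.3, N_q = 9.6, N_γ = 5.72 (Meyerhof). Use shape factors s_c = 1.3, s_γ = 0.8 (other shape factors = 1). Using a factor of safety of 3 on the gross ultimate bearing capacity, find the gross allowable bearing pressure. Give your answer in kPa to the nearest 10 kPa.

Overburden at base level: q = 19.7 × 1 = 19.7 kPa.
Below the base the soil is submerged, so the ½γBN_γ term uses γ' = 21.6 − 9.81 = 11.79 kN/m³.
Cohesion term c·N_c·s_c = 23 × 19.3 × 1.3 = 577.07 kPa; surcharge term q·N_q = 19.7 × 9.6 = 189.12 kPa; self-weight term 0.5·γ·B·N_γ·s_γ = 0.5 × 11.79 × 2.1 × 5.72 × 0.8 = 56.649 kPa.
q_ult = 577.07 + 189.12 + 56.649 = 822.84 kPa.
q_all = 822.84 / 3 = 274.28 kPa.

q_all ≈ 270 kPa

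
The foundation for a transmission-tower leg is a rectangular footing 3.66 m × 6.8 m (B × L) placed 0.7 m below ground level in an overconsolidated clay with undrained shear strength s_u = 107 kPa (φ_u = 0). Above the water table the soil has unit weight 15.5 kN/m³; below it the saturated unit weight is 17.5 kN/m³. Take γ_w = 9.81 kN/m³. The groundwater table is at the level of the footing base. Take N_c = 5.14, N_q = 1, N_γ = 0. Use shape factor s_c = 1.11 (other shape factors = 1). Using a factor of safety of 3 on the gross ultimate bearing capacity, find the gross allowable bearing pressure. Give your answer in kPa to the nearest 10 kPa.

q_all ≈ 210 kPa

q = γ·D_f = 15.5 × 0.7 = 10.85 kPa.
c·N_c·s_c = 107 × 5.14 × 1.11 = 610.48 kPa
q·N_q = 10.85 × 1 = 10.85 kPa
q_ult = 610.48 + 10.85 = 621.33 kPa.
q_all = 621.33 / 3 = 207.11 kPa.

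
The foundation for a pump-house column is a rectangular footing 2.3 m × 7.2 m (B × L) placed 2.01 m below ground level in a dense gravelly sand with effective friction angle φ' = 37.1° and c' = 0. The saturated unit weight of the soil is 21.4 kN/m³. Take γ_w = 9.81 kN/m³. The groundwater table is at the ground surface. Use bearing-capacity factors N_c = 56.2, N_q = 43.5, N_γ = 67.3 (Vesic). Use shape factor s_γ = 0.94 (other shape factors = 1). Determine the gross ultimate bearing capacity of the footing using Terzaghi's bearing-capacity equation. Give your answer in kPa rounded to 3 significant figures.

q_ult ≈ 1860 kPa

γ' = 21.4 − 9.81 = 11.59 kN/m³ (submerged throughout). q = 11.59 × 2.01 = 23.296 kPa; the same γ' applies in the ½γBN_γ term.
q·N_q = 23.296 × 43.5 = 1013.4 kPa
0.5·γ·B·N_γ·s_γ = 0.5 × 11.59 × 2.3 × 67.3 × 0.94 = 843.19 kPa
q_ult = 1013.4 + 843.19 = 1856.6 kPa.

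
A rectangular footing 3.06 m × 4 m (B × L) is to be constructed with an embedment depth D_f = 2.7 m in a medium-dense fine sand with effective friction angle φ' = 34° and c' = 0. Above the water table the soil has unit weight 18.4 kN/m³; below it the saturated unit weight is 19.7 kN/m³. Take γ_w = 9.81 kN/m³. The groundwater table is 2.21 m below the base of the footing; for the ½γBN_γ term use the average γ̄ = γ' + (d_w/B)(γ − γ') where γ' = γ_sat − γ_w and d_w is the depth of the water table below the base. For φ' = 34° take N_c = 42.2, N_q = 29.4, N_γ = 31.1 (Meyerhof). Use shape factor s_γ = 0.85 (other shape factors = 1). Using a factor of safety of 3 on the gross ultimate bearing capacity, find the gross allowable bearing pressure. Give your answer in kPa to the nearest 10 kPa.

q = γ·D_f = 18.4 × 2.7 = 49.68 kPa.
γ' = 9.89 kN/m³; averaging over the depth B below the base, γ̄ = γ' + (d_w/B)(γ − γ') = 16.036 kN/m³.
q·N_q = 49.68 × 29.4 = 1460.6 kPa
0.5·γ·B·N_γ·s_γ = 0.5 × 16.036 × 3.06 × 31.1 × 0.85 = 648.59 kPa
q_ult = 1460.6 + 648.59 = 2109.2 kPa.
q_all = 2109.2 / 3 = 703.06 kPa.

q_all ≈ 700 kPa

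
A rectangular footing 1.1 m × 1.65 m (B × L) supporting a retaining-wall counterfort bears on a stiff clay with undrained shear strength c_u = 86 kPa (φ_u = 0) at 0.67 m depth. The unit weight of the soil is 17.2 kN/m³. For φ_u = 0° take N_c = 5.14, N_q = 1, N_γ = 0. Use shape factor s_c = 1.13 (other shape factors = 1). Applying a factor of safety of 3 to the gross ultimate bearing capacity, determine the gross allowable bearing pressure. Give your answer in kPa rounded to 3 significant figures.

q_all ≈ 170 kPa

Overburden at base level: q = 17.2 × 0.67 = 11.524 kPa.
Cohesion term c·N_c·s_c = 86 × 5.14 × 1.13 = 499.51 kPa; surcharge term q·N_q = 11.524 × 1 = 11.524 kPa.
q_ult = 499.51 + 11.524 = 511.03 kPa.
q_all = q_ult / FS = 511.03 / 3 = 170.34 kPa.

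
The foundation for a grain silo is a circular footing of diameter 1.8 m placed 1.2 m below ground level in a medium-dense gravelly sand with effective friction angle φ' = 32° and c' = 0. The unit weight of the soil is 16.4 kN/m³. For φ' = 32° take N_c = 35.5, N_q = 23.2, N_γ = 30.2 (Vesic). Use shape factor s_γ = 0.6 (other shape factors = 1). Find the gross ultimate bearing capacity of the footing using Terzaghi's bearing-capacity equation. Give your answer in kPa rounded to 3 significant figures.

Effective surcharge at the founding depth q = γ·D_f = 16.4 × 1.2 = 19.68 kPa.
q_ult = q·N_q + 0.5·γ·B·N_γ·s_γ
     = 19.68 × 23.2 + 0.5 × 16.4 × 1.8 × 30.2 × 0.6
     = 456.58 + 267.45 = 724.03 kPa.

q_ult ≈ 724 kPa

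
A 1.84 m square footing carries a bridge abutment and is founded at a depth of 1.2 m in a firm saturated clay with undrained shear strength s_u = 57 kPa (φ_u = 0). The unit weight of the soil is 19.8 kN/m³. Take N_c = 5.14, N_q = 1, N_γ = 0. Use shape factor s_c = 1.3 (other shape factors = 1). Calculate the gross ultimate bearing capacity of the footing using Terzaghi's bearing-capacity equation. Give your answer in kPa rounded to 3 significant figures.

Effective surcharge at the founding depth q = γ·D_f = 19.8 × 1.2 = 23.76 kPa.
q_ult = c·N_c·s_c + q·N_q
     = 57 × 5.14 × 1.3 + 23.76 × 1
     = 380.87 + 23.76 = 404.63 kPa.

q_ult ≈ 405 kPa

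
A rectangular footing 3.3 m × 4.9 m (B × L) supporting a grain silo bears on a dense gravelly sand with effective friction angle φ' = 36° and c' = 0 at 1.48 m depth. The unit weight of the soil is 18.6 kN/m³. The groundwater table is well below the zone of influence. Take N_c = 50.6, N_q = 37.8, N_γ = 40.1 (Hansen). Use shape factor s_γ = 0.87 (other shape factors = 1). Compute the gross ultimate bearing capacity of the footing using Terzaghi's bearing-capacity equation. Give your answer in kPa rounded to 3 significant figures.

q_ult ≈ 2110 kPa

Overburden at base level: q = 18.6 × 1.48 = 27.528 kPa.
Surcharge term q·N_q = 27.528 × 37.8 = 1040.6 kPa; self-weight term 0.5·γ·B·N_γ·s_γ = 0.5 × 18.6 × 3.3 × 40.1 × 0.87 = 1070.7 kPa.
q_ult = 1040.6 + 1070.7 = 2111.2 kPa.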